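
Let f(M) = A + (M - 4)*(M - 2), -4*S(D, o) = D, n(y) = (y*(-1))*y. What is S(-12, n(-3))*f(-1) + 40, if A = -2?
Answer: 79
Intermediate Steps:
n(y) = -y² (n(y) = (-y)*y = -y²)
S(D, o) = -D/4
f(M) = -2 + (-4 + M)*(-2 + M) (f(M) = -2 + (M - 4)*(M - 2) = -2 + (-4 + M)*(-2 + M))
S(-12, n(-3))*f(-1) + 40 = (-¼*(-12))*(6 + (-1)² - 6*(-1)) + 40 = 3*(6 + 1 + 6) + 40 = 3*13 + 40 = 39 + 40 = 79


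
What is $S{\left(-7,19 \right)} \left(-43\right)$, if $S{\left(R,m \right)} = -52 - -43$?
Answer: $387$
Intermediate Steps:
$S{\left(R,m \right)} = -9$ ($S{\left(R,m \right)} = -52 + 43 = -9$)
$S{\left(-7,19 \right)} \left(-43\right) = \left(-9\right) \left(-43\right) = 387$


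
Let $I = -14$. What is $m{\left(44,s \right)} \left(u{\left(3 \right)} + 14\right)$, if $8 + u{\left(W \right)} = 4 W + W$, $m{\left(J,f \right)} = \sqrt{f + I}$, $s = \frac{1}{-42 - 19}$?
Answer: $\frac{63 i \sqrt{5795}}{61} \approx 78.621 i$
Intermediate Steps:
$s = - \frac{1}{61}$ ($s = \frac{1}{-61} = - \frac{1}{61} \approx -0.016393$)
$m{\left(J,f \right)} = \sqrt{-14 + f}$ ($m{\left(J,f \right)} = \sqrt{f - 14} = \sqrt{-14 + f}$)
$u{\left(W \right)} = -8 + 5 W$ ($u{\left(W \right)} = -8 + \left(4 W + W\right) = -8 + 5 W$)
$m{\left(44,s \right)} \left(u{\left(3 \right)} + 14\right) = \sqrt{-14 - \frac{1}{61}} \left(\left(-8 + 5 \cdot 3\right) + 14\right) = \sqrt{- \frac{855}{61}} \left(\left(-8 + 15\right) + 14\right) = \frac{3 i \sqrt{5795}}{61} \left(7 + 14\right) = \frac{3 i \sqrt{5795}}{61} \cdot 21 = \frac{63 i \sqrt{5795}}{61}$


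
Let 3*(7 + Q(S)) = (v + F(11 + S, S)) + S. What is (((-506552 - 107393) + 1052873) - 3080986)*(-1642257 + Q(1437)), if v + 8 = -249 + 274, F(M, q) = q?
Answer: 4336410676086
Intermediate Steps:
v = 17 (v = -8 + (-249 + 274) = -8 + 25 = 17)
Q(S) = -4/3 + 2*S/3 (Q(S) = -7 + ((17 + S) + S)/3 = -7 + (17 + 2*S)/3 = -7 + (17/3 + 2*S/3) = -4/3 + 2*S/3)
(((-506552 - 107393) + 1052873) - 3080986)*(-1642257 + Q(1437)) = (((-506552 - 107393) + 1052873) - 3080986)*(-1642257 + (-4/3 + (⅔)*1437)) = ((-613945 + 1052873) - 3080986)*(-1642257 + (-4/3 + 958)) = (438928 - 3080986)*(-1642257 + 2870/3) = -2642058*(-4923901/3) = 4336410676086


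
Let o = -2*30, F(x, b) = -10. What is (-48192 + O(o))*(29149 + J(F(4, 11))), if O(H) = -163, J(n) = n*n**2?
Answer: -1361144895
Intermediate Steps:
J(n) = n**3
o = -60
(-48192 + O(o))*(29149 + J(F(4, 11))) = (-48192 - 163)*(29149 + (-10)**3) = -48355*(29149 - 1000) = -48355*28149 = -1361144895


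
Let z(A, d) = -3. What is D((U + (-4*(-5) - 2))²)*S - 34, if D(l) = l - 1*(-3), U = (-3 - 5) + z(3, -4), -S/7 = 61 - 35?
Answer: -9498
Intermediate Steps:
S = -182 (S = -7*(61 - 35) = -7*26 = -182)
U = -11 (U = (-3 - 5) - 3 = -8 - 3 = -11)
D(l) = 3 + l (D(l) = l + 3 = 3 + l)
D((U + (-4*(-5) - 2))²)*S - 34 = (3 + (-11 + (-4*(-5) - 2))²)*(-182) - 34 = (3 + (-11 + (20 - 2))²)*(-182) - 34 = (3 + (-11 + 18)²)*(-182) - 34 = (3 + 7²)*(-182) - 34 = (3 + 49)*(-182) - 34 = 52*(-182) - 34 = -9464 - 34 = -9498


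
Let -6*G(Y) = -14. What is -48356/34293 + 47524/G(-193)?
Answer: 698411872/34293 ≈ 20366.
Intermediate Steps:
G(Y) = 7/3 (G(Y) = -⅙*(-14) = 7/3)
-48356/34293 + 47524/G(-193) = -48356/34293 + 47524/(7/3) = -48356*1/34293 + 47524*(3/7) = -6908/4899 + 142572/7 = 698411872/34293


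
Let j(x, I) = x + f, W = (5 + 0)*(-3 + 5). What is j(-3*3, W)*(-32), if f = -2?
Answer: 352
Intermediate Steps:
W = 10 (W = 5*2 = 10)
j(x, I) = -2 + x (j(x, I) = x - 2 = -2 + x)
j(-3*3, W)*(-32) = (-2 - 3*3)*(-32) = (-2 - 9)*(-32) = -11*(-32) = 352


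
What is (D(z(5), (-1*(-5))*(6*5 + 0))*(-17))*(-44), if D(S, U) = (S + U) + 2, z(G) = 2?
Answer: 115192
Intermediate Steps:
D(S, U) = 2 + S + U
(D(z(5), (-1*(-5))*(6*5 + 0))*(-17))*(-44) = ((2 + 2 + (-1*(-5))*(6*5 + 0))*(-17))*(-44) = ((2 + 2 + 5*(30 + 0))*(-17))*(-44) = ((2 + 2 + 5*30)*(-17))*(-44) = ((2 + 2 + 150)*(-17))*(-44) = (154*(-17))*(-44) = -2618*(-44) = 115192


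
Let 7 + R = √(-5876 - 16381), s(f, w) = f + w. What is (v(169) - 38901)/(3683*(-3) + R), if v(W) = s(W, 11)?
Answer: 428099376/122257393 + 116163*I*√2473/122257393 ≈ 3.5016 + 0.04725*I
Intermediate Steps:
v(W) = 11 + W (v(W) = W + 11 = 11 + W)
R = -7 + 3*I*√2473 (R = -7 + √(-5876 - 16381) = -7 + √(-22257) = -7 + 3*I*√2473 ≈ -7.0 + 149.19*I)
(v(169) - 38901)/(3683*(-3) + R) = ((11 + 169) - 38901)/(3683*(-3) + (-7 + 3*I*√2473)) = (180 - 38901)/(-11049 + (-7 + 3*I*√2473)) = -38721/(-11056 + 3*I*√2473)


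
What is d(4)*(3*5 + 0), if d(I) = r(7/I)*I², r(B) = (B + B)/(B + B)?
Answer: 240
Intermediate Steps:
r(B) = 1 (r(B) = (2*B)/((2*B)) = (2*B)*(1/(2*B)) = 1)
d(I) = I² (d(I) = 1*I² = I²)
d(4)*(3*5 + 0) = 4²*(3*5 + 0) = 16*(15 + 0) = 16*15 = 240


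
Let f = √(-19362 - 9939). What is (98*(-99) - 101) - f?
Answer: -9803 - I*√29301 ≈ -9803.0 - 171.18*I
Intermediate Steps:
f = I*√29301 (f = √(-29301) = I*√29301 ≈ 171.18*I)
(98*(-99) - 101) - f = (98*(-99) - 101) - I*√29301 = (-9702 - 101) - I*√29301 = -9803 - I*√29301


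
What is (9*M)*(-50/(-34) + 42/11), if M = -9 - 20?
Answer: -258129/187 ≈ -1380.4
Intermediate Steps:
M = -29
(9*M)*(-50/(-34) + 42/11) = (9*(-29))*(-50/(-34) + 42/11) = -261*(-50*(-1/34) + 42*(1/11)) = -261*(25/17 + 42/11) = -261*989/187 = -258129/187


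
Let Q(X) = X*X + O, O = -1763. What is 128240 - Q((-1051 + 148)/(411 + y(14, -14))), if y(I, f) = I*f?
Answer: 3249634/25 ≈ 1.2999e+5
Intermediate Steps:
Q(X) = -1763 + X² (Q(X) = X*X - 1763 = X² - 1763 = -1763 + X²)
128240 - Q((-1051 + 148)/(411 + y(14, -14))) = 128240 - (-1763 + ((-1051 + 148)/(411 + 14*(-14)))²) = 128240 - (-1763 + (-903/(411 - 196))²) = 128240 - (-1763 + (-903/215)²) = 128240 - (-1763 + (-903*1/215)²) = 128240 - (-1763 + (-21/5)²) = 128240 - (-1763 + 441/25) = 128240 - 1*(-43634/25) = 128240 + 43634/25 = 3249634/25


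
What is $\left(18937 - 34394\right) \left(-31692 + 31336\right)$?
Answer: $5502692$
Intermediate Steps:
$\left(18937 - 34394\right) \left(-31692 + 31336\right) = \left(-15457\right) \left(-356\right) = 5502692$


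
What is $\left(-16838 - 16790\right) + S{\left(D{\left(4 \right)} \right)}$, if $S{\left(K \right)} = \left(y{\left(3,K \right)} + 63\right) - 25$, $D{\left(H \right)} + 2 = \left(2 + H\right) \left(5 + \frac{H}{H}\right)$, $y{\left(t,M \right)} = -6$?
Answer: $-33596$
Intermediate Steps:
$D{\left(H \right)} = 10 + 6 H$ ($D{\left(H \right)} = -2 + \left(2 + H\right) \left(5 + \frac{H}{H}\right) = -2 + \left(2 + H\right) \left(5 + 1\right) = -2 + \left(2 + H\right) 6 = -2 + \left(12 + 6 H\right) = 10 + 6 H$)
$S{\left(K \right)} = 32$ ($S{\left(K \right)} = \left(-6 + 63\right) - 25 = 57 - 25 = 32$)
$\left(-16838 - 16790\right) + S{\left(D{\left(4 \right)} \right)} = \left(-16838 - 16790\right) + 32 = -33628 + 32 = -33596$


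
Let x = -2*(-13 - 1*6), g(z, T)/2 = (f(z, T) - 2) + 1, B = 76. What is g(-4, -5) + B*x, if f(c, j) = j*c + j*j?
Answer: 2976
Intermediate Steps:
f(c, j) = j² + c*j (f(c, j) = c*j + j² = j² + c*j)
g(z, T) = -2 + 2*T*(T + z) (g(z, T) = 2*((T*(z + T) - 2) + 1) = 2*((T*(T + z) - 2) + 1) = 2*((-2 + T*(T + z)) + 1) = 2*(-1 + T*(T + z)) = -2 + 2*T*(T + z))
x = 38 (x = -2*(-13 - 6) = -2*(-19) = 38)
g(-4, -5) + B*x = (-2 + 2*(-5)*(-5 - 4)) + 76*38 = (-2 + 2*(-5)*(-9)) + 2888 = (-2 + 90) + 2888 = 88 + 2888 = 2976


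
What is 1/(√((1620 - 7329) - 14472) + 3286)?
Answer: 106/348967 - I*√21/348967 ≈ 0.00030375 - 1.3132e-5*I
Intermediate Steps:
1/(√((1620 - 7329) - 14472) + 3286) = 1/(√(-5709 - 14472) + 3286) = 1/(√(-20181) + 3286) = 1/(31*I*√21 + 3286) = 1/(3286 + 31*I*√21)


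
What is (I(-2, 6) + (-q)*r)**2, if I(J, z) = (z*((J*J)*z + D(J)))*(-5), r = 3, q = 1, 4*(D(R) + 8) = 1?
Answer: 962361/4 ≈ 2.4059e+5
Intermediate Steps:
D(R) = -31/4 (D(R) = -8 + (1/4)*1 = -8 + 1/4 = -31/4)
I(J, z) = -5*z*(-31/4 + z*J**2) (I(J, z) = (z*((J*J)*z - 31/4))*(-5) = (z*(J**2*z - 31/4))*(-5) = (z*(z*J**2 - 31/4))*(-5) = (z*(-31/4 + z*J**2))*(-5) = -5*z*(-31/4 + z*J**2))
(I(-2, 6) + (-q)*r)**2 = ((5/4)*6*(31 - 4*6*(-2)**2) - 1*1*3)**2 = ((5/4)*6*(31 - 4*6*4) - 1*3)**2 = ((5/4)*6*(31 - 96) - 3)**2 = ((5/4)*6*(-65) - 3)**2 = (-975/2 - 3)**2 = (-981/2)**2 = 962361/4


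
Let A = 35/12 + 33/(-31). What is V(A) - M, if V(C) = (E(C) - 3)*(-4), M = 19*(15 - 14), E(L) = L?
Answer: -1340/93 ≈ -14.409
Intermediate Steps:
A = 689/372 (A = 35*(1/12) + 33*(-1/31) = 35/12 - 33/31 = 689/372 ≈ 1.8521)
M = 19 (M = 19*1 = 19)
V(C) = 12 - 4*C (V(C) = (C - 3)*(-4) = (-3 + C)*(-4) = 12 - 4*C)
V(A) - M = (12 - 4*689/372) - 1*19 = (12 - 689/93) - 19 = 427/93 - 19 = -1340/93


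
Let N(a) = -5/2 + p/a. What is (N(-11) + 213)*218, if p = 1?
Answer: 504561/11 ≈ 45869.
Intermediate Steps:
N(a) = -5/2 + 1/a
(N(-11) + 213)*218 = ((-5/2 + 1/(-11)) + 213)*218 = ((-5/2 - 1/11) + 213)*218 = (-57/22 + 213)*218 = (4629/22)*218 = 504561/11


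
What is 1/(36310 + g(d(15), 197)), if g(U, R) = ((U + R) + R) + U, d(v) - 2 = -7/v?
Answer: 15/550606 ≈ 2.7243e-5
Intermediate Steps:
d(v) = 2 - 7/v
g(U, R) = 2*R + 2*U (g(U, R) = ((R + U) + R) + U = (U + 2*R) + U = 2*R + 2*U)
1/(36310 + g(d(15), 197)) = 1/(36310 + (2*197 + 2*(2 - 7/15))) = 1/(36310 + (394 + 2*(2 - 7*1/15))) = 1/(36310 + (394 + 2*(2 - 7/15))) = 1/(36310 + (394 + 2*(23/15))) = 1/(36310 + (394 + 46/15)) = 1/(36310 + 5956/15) = 1/(550606/15) = 15/550606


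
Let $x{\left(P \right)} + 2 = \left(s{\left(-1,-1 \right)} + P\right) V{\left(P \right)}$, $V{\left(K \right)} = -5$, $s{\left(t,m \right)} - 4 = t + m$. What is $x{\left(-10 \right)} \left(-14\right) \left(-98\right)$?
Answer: $52136$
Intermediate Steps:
$s{\left(t,m \right)} = 4 + m + t$ ($s{\left(t,m \right)} = 4 + \left(t + m\right) = 4 + \left(m + t\right) = 4 + m + t$)
$x{\left(P \right)} = -12 - 5 P$ ($x{\left(P \right)} = -2 + \left(\left(4 - 1 - 1\right) + P\right) \left(-5\right) = -2 + \left(2 + P\right) \left(-5\right) = -2 - \left(10 + 5 P\right) = -12 - 5 P$)
$x{\left(-10 \right)} \left(-14\right) \left(-98\right) = \left(-12 - -50\right) \left(-14\right) \left(-98\right) = \left(-12 + 50\right) \left(-14\right) \left(-98\right) = 38 \left(-14\right) \left(-98\right) = \left(-532\right) \left(-98\right) = 52136$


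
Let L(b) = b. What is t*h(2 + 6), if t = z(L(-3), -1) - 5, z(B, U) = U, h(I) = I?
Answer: -48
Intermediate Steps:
t = -6 (t = -1 - 5 = -6)
t*h(2 + 6) = -6*(2 + 6) = -6*8 = -48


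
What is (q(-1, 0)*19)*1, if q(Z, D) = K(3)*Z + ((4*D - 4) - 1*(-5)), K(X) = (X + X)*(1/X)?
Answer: -19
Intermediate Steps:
K(X) = 2 (K(X) = (2*X)/X = 2)
q(Z, D) = 1 + 2*Z + 4*D (q(Z, D) = 2*Z + ((4*D - 4) - 1*(-5)) = 2*Z + ((-4 + 4*D) + 5) = 2*Z + (1 + 4*D) = 1 + 2*Z + 4*D)
(q(-1, 0)*19)*1 = ((1 + 2*(-1) + 4*0)*19)*1 = ((1 - 2 + 0)*19)*1 = -1*19*1 = -19*1 = -19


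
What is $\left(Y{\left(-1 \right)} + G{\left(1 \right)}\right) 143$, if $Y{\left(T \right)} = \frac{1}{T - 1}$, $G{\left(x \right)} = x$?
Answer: $\frac{143}{2} \approx 71.5$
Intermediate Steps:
$Y{\left(T \right)} = \frac{1}{-1 + T}$
$\left(Y{\left(-1 \right)} + G{\left(1 \right)}\right) 143 = \left(\frac{1}{-1 - 1} + 1\right) 143 = \left(\frac{1}{-2} + 1\right) 143 = \left(- \frac{1}{2} + 1\right) 143 = \frac{1}{2} \cdot 143 = \frac{143}{2}$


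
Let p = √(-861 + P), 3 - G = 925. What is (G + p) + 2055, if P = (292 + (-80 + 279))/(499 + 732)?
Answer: 1133 + 10*I*√13041214/1231 ≈ 1133.0 + 29.336*I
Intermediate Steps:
G = -922 (G = 3 - 1*925 = 3 - 925 = -922)
P = 491/1231 (P = (292 + 199)/1231 = 491*(1/1231) = 491/1231 ≈ 0.39886)
p = 10*I*√13041214/1231 (p = √(-861 + 491/1231) = √(-1059400/1231) = 10*I*√13041214/1231 ≈ 29.336*I)
(G + p) + 2055 = (-922 + 10*I*√13041214/1231) + 2055 = 1133 + 10*I*√13041214/1231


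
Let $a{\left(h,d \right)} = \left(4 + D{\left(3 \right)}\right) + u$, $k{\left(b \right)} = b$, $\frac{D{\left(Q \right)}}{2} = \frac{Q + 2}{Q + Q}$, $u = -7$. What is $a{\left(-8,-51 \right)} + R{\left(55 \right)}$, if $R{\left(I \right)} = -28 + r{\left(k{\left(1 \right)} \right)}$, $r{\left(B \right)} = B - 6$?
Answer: $- \frac{103}{3} \approx -34.333$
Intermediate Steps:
$D{\left(Q \right)} = \frac{2 + Q}{Q}$ ($D{\left(Q \right)} = 2 \frac{Q + 2}{Q + Q} = 2 \frac{2 + Q}{2 Q} = \frac{2 + Q}{Q}$)
$a{\left(h,d \right)} = - \frac{4}{3}$ ($a{\left(h,d \right)} = \left(4 + \frac{2 + 3}{3}\right) - 7 = \left(4 + \frac{1}{3} \cdot 5\right) - 7 = \left(4 + \frac{5}{3}\right) - 7 = \frac{17}{3} - 7 = - \frac{4}{3}$)
$r{\left(B \right)} = -6 + B$ ($r{\left(B \right)} = B - 6 = -6 + B$)
$R{\left(I \right)} = -33$ ($R{\left(I \right)} = -28 + \left(-6 + 1\right) = -28 - 5 = -33$)
$a{\left(-8,-51 \right)} + R{\left(55 \right)} = - \frac{4}{3} - 33 = - \frac{103}{3}$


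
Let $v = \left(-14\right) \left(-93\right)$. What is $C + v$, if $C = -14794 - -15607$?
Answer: $2115$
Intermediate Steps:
$C = 813$ ($C = -14794 + 15607 = 813$)
$v = 1302$
$C + v = 813 + 1302 = 2115$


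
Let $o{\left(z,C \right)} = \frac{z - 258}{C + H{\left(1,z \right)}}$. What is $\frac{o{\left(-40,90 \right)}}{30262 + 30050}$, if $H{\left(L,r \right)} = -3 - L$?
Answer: $- \frac{149}{2593416} \approx -5.7453 \cdot 10^{-5}$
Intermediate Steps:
$o{\left(z,C \right)} = \frac{-258 + z}{-4 + C}$ ($o{\left(z,C \right)} = \frac{z - 258}{C - 4} = \frac{-258 + z}{C - 4} = \frac{-258 + z}{-4 + C}$)
$\frac{o{\left(-40,90 \right)}}{30262 + 30050} = \frac{\frac{1}{-4 + 90} \left(-258 - 40\right)}{30262 + 30050} = \frac{\frac{1}{86} \left(-298\right)}{60312} = \frac{1}{86} \left(-298\right) \frac{1}{60312} = \left(- \frac{149}{43}\right) \frac{1}{60312} = - \frac{149}{2593416}$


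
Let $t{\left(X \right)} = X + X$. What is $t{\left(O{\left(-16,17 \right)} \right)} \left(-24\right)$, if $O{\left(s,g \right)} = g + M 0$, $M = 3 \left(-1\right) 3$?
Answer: $-816$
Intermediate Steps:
$M = -9$ ($M = \left(-3\right) 3 = -9$)
$O{\left(s,g \right)} = g$ ($O{\left(s,g \right)} = g - 0 = g + 0 = g$)
$t{\left(X \right)} = 2 X$
$t{\left(O{\left(-16,17 \right)} \right)} \left(-24\right) = 2 \cdot 17 \left(-24\right) = 34 \left(-24\right) = -816$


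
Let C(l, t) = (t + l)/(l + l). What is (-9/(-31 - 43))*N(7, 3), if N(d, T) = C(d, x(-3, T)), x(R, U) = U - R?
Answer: 117/1036 ≈ 0.11293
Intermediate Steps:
C(l, t) = (l + t)/(2*l) (C(l, t) = (l + t)/((2*l)) = (l + t)*(1/(2*l)) = (l + t)/(2*l))
N(d, T) = (3 + T + d)/(2*d) (N(d, T) = (d + (T - 1*(-3)))/(2*d) = (d + (T + 3))/(2*d) = (d + (3 + T))/(2*d) = (3 + T + d)/(2*d))
(-9/(-31 - 43))*N(7, 3) = (-9/(-31 - 43))*((1/2)*(3 + 3 + 7)/7) = (-9/(-74))*((1/2)*(1/7)*13) = -9*(-1/74)*(13/14) = (9/74)*(13/14) = 117/1036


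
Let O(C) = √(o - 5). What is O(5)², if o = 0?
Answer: -5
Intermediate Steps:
O(C) = I*√5 (O(C) = √(0 - 5) = √(-5) = I*√5)
O(5)² = (I*√5)² = -5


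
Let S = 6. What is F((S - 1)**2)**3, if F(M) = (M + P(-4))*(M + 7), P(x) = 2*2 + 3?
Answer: 1073741824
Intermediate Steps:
P(x) = 7 (P(x) = 4 + 3 = 7)
F(M) = (7 + M)**2 (F(M) = (M + 7)*(M + 7) = (7 + M)*(7 + M) = (7 + M)**2)
F((S - 1)**2)**3 = (49 + ((6 - 1)**2)**2 + 14*(6 - 1)**2)**3 = (49 + (5**2)**2 + 14*5**2)**3 = (49 + 25**2 + 14*25)**3 = (49 + 625 + 350)**3 = 1024**3 = 1073741824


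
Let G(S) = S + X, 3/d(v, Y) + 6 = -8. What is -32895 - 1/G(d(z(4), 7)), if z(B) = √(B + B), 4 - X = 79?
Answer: -34638421/1053 ≈ -32895.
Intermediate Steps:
X = -75 (X = 4 - 1*79 = 4 - 79 = -75)
z(B) = √2*√B (z(B) = √(2*B) = √2*√B)
d(v, Y) = -3/14 (d(v, Y) = 3/(-6 - 8) = 3/(-14) = 3*(-1/14) = -3/14)
G(S) = -75 + S (G(S) = S - 75 = -75 + S)
-32895 - 1/G(d(z(4), 7)) = -32895 - 1/(-75 - 3/14) = -32895 - 1/(-1053/14) = -32895 - 1*(-14/1053) = -32895 + 14/1053 = -34638421/1053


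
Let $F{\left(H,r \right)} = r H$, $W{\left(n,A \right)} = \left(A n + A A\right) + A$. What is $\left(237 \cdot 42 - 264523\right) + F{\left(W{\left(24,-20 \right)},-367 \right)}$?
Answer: $-217869$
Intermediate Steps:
$W{\left(n,A \right)} = A + A^{2} + A n$ ($W{\left(n,A \right)} = \left(A n + A^{2}\right) + A = \left(A^{2} + A n\right) + A = A + A^{2} + A n$)
$F{\left(H,r \right)} = H r$
$\left(237 \cdot 42 - 264523\right) + F{\left(W{\left(24,-20 \right)},-367 \right)} = \left(237 \cdot 42 - 264523\right) + - 20 \left(1 - 20 + 24\right) \left(-367\right) = \left(9954 - 264523\right) + \left(-20\right) 5 \left(-367\right) = -254569 - -36700 = -254569 + 36700 = -217869$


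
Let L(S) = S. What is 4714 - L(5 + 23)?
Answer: 4686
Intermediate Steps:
4714 - L(5 + 23) = 4714 - (5 + 23) = 4714 - 1*28 = 4714 - 28 = 4686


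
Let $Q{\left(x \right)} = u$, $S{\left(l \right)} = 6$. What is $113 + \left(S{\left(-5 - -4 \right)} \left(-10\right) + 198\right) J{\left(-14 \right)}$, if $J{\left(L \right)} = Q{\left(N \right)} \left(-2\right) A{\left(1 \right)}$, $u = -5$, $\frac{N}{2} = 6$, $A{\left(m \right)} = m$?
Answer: $1493$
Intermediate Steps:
$N = 12$ ($N = 2 \cdot 6 = 12$)
$Q{\left(x \right)} = -5$
$J{\left(L \right)} = 10$ ($J{\left(L \right)} = \left(-5\right) \left(-2\right) 1 = 10 \cdot 1 = 10$)
$113 + \left(S{\left(-5 - -4 \right)} \left(-10\right) + 198\right) J{\left(-14 \right)} = 113 + \left(6 \left(-10\right) + 198\right) 10 = 113 + \left(-60 + 198\right) 10 = 113 + 138 \cdot 10 = 113 + 1380 = 1493$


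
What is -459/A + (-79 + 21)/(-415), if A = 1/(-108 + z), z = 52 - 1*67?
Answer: 23429713/415 ≈ 56457.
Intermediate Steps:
z = -15 (z = 52 - 67 = -15)
A = -1/123 (A = 1/(-108 - 15) = 1/(-123) = -1/123 ≈ -0.0081301)
-459/A + (-79 + 21)/(-415) = -459/(-1/123) + (-79 + 21)/(-415) = -459*(-123) - 58*(-1/415) = 56457 + 58/415 = 23429713/415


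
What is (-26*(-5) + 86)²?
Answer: 46656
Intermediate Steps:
(-26*(-5) + 86)² = (130 + 86)² = 216² = 46656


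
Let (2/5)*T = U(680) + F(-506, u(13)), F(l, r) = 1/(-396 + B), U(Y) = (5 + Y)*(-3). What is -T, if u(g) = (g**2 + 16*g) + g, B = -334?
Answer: 1500151/292 ≈ 5137.5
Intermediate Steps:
U(Y) = -15 - 3*Y
u(g) = g**2 + 17*g
F(l, r) = -1/730 (F(l, r) = 1/(-396 - 334) = 1/(-730) = -1/730)
T = -1500151/292 (T = 5*((-15 - 3*680) - 1/730)/2 = 5*((-15 - 2040) - 1/730)/2 = 5*(-2055 - 1/730)/2 = (5/2)*(-1500151/730) = -1500151/292 ≈ -5137.5)
-T = -1*(-1500151/292) = 1500151/292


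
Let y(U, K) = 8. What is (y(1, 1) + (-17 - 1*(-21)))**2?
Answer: 144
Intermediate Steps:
(y(1, 1) + (-17 - 1*(-21)))**2 = (8 + (-17 - 1*(-21)))**2 = (8 + (-17 + 21))**2 = (8 + 4)**2 = 12**2 = 144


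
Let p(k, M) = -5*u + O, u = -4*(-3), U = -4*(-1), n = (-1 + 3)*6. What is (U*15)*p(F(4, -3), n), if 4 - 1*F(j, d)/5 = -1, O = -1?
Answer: -3660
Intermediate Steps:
F(j, d) = 25 (F(j, d) = 20 - 5*(-1) = 20 + 5 = 25)
n = 12 (n = 2*6 = 12)
U = 4
u = 12
p(k, M) = -61 (p(k, M) = -5*12 - 1 = -60 - 1 = -61)
(U*15)*p(F(4, -3), n) = (4*15)*(-61) = 60*(-61) = -3660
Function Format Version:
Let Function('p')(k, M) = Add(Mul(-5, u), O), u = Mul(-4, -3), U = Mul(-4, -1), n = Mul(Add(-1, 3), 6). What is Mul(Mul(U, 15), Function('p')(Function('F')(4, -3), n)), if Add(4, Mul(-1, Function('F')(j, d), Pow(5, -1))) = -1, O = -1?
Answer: -3660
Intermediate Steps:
Function('F')(j, d) = 25 (Function('F')(j, d) = Add(20, Mul(-5, -1)) = Add(20, 5) = 25)
n = 12 (n = Mul(2, 6) = 12)
U = 4
u = 12
Function('p')(k, M) = -61 (Function('p')(k, M) = Add(Mul(-5, 12), -1) = Add(-60, -1) = -61)
Mul(Mul(U, 15), Function('p')(Function('F')(4, -3), n)) = Mul(Mul(4, 15), -61) = Mul(60, -61) = -3660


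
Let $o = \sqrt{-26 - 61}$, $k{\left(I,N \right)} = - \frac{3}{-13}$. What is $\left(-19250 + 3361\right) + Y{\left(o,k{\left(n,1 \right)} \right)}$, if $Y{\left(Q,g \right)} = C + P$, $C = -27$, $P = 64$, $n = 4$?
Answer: $-15852$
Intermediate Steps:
$k{\left(I,N \right)} = \frac{3}{13}$ ($k{\left(I,N \right)} = \left(-3\right) \left(- \frac{1}{13}\right) = \frac{3}{13}$)
$o = i \sqrt{87}$ ($o = \sqrt{-26 - 61} = \sqrt{-87} = i \sqrt{87} \approx 9.3274 i$)
$Y{\left(Q,g \right)} = 37$ ($Y{\left(Q,g \right)} = -27 + 64 = 37$)
$\left(-19250 + 3361\right) + Y{\left(o,k{\left(n,1 \right)} \right)} = \left(-19250 + 3361\right) + 37 = -15889 + 37 = -15852$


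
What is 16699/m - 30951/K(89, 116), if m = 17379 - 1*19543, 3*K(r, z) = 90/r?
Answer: -993589961/10820 ≈ -91829.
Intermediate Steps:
K(r, z) = 30/r (K(r, z) = (90/r)/3 = 30/r)
m = -2164 (m = 17379 - 19543 = -2164)
16699/m - 30951/K(89, 116) = 16699/(-2164) - 30951/(30/89) = 16699*(-1/2164) - 30951/(30*(1/89)) = -16699/2164 - 30951/30/89 = -16699/2164 - 30951*89/30 = -16699/2164 - 918213/10 = -993589961/10820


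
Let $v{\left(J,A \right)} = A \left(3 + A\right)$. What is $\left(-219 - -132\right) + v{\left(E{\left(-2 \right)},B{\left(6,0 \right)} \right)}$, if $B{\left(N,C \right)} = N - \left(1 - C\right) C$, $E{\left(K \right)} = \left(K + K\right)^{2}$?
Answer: $-33$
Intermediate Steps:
$E{\left(K \right)} = 4 K^{2}$ ($E{\left(K \right)} = \left(2 K\right)^{2} = 4 K^{2}$)
$B{\left(N,C \right)} = N - C \left(1 - C\right)$
$\left(-219 - -132\right) + v{\left(E{\left(-2 \right)},B{\left(6,0 \right)} \right)} = \left(-219 - -132\right) + \left(6 + 0^{2} - 0\right) \left(3 + \left(6 + 0^{2} - 0\right)\right) = \left(-219 + 132\right) + \left(6 + 0 + 0\right) \left(3 + \left(6 + 0 + 0\right)\right) = -87 + 6 \left(3 + 6\right) = -87 + 6 \cdot 9 = -87 + 54 = -33$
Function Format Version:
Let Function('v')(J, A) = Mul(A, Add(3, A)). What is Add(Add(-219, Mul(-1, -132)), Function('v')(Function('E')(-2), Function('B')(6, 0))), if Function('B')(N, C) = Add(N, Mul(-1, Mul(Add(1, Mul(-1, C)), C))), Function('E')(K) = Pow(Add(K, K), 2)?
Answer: -33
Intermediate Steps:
Function('E')(K) = Mul(4, Pow(K, 2)) (Function('E')(K) = Pow(Mul(2, K), 2) = Mul(4, Pow(K, 2)))
Function('B')(N, C) = Add(N, Mul(-1, C, Add(1, Mul(-1, C)))) (Function('B')(N, C) = Add(N, Mul(-1, Mul(C, Add(1, Mul(-1, C))))) = Add(N, Mul(-1, C, Add(1, Mul(-1, C)))))
Add(Add(-219, Mul(-1, -132)), Function('v')(Function('E')(-2), Function('B')(6, 0))) = Add(Add(-219, Mul(-1, -132)), Mul(Add(6, Pow(0, 2), Mul(-1, 0)), Add(3, Add(6, Pow(0, 2), Mul(-1, 0))))) = Add(Add(-219, 132), Mul(Add(6, 0, 0), Add(3, Add(6, 0, 0)))) = Add(-87, Mul(6, Add(3, 6))) = Add(-87, Mul(6, 9)) = Add(-87, 54) = -33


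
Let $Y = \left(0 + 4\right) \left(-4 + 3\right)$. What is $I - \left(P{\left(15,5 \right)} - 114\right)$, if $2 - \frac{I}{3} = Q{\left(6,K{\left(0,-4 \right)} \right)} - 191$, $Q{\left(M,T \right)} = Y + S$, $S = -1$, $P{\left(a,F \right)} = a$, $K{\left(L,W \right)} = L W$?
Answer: $693$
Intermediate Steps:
$Y = -4$ ($Y = 4 \left(-1\right) = -4$)
$Q{\left(M,T \right)} = -5$ ($Q{\left(M,T \right)} = -4 - 1 = -5$)
$I = 594$ ($I = 6 - 3 \left(-5 - 191\right) = 6 - -588 = 6 + 588 = 594$)
$I - \left(P{\left(15,5 \right)} - 114\right) = 594 - \left(15 - 114\right) = 594 - -99 = 594 + 99 = 693$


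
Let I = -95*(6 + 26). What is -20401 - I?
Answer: -17361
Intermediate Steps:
I = -3040 (I = -95*32 = -3040)
-20401 - I = -20401 - 1*(-3040) = -20401 + 3040 = -17361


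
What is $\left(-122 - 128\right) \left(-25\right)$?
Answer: $6250$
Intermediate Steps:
$\left(-122 - 128\right) \left(-25\right) = \left(-250\right) \left(-25\right) = 6250$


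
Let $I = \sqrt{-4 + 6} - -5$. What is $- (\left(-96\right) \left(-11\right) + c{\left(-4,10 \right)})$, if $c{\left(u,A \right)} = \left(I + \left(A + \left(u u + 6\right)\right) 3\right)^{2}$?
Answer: $-11259 - 202 \sqrt{2} \approx -11545.0$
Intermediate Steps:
$I = 5 + \sqrt{2}$ ($I = \sqrt{2} + 5 = 5 + \sqrt{2} \approx 6.4142$)
$c{\left(u,A \right)} = \left(23 + \sqrt{2} + 3 A + 3 u^{2}\right)^{2}$ ($c{\left(u,A \right)} = \left(\left(5 + \sqrt{2}\right) + \left(A + \left(u u + 6\right)\right) 3\right)^{2} = \left(\left(5 + \sqrt{2}\right) + \left(A + \left(u^{2} + 6\right)\right) 3\right)^{2} = \left(\left(5 + \sqrt{2}\right) + \left(A + \left(6 + u^{2}\right)\right) 3\right)^{2} = \left(\left(5 + \sqrt{2}\right) + \left(6 + A + u^{2}\right) 3\right)^{2} = \left(\left(5 + \sqrt{2}\right) + \left(18 + 3 A + 3 u^{2}\right)\right)^{2} = \left(23 + \sqrt{2} + 3 A + 3 u^{2}\right)^{2}$)
$- (\left(-96\right) \left(-11\right) + c{\left(-4,10 \right)}) = - (\left(-96\right) \left(-11\right) + \left(23 + \sqrt{2} + 3 \cdot 10 + 3 \left(-4\right)^{2}\right)^{2}) = - (1056 + \left(23 + \sqrt{2} + 30 + 3 \cdot 16\right)^{2}) = - (1056 + \left(23 + \sqrt{2} + 30 + 48\right)^{2}) = - (1056 + \left(101 + \sqrt{2}\right)^{2}) = -1056 - \left(101 + \sqrt{2}\right)^{2}$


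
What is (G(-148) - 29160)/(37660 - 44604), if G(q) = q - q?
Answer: 3645/868 ≈ 4.1993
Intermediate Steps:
G(q) = 0
(G(-148) - 29160)/(37660 - 44604) = (0 - 29160)/(37660 - 44604) = -29160/(-6944) = -29160*(-1/6944) = 3645/868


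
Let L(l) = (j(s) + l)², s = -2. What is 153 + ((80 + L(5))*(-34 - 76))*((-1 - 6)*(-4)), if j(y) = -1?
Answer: -295527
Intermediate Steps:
L(l) = (-1 + l)²
153 + ((80 + L(5))*(-34 - 76))*((-1 - 6)*(-4)) = 153 + ((80 + (-1 + 5)²)*(-34 - 76))*((-1 - 6)*(-4)) = 153 + ((80 + 4²)*(-110))*(-7*(-4)) = 153 + ((80 + 16)*(-110))*28 = 153 + (96*(-110))*28 = 153 - 10560*28 = 153 - 295680 = -295527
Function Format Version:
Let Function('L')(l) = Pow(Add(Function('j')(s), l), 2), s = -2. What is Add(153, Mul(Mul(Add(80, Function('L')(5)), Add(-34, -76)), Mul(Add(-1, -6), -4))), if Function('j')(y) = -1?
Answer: -295527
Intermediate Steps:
Function('L')(l) = Pow(Add(-1, l), 2)
Add(153, Mul(Mul(Add(80, Function('L')(5)), Add(-34, -76)), Mul(Add(-1, -6), -4))) = Add(153, Mul(Mul(Add(80, Pow(Add(-1, 5), 2)), Add(-34, -76)), Mul(Add(-1, -6), -4))) = Add(153, Mul(Mul(Add(80, Pow(4, 2)), -110), Mul(-7, -4))) = Add(153, Mul(Mul(Add(80, 16), -110), 28)) = Add(153, Mul(Mul(96, -110), 28)) = Add(153, Mul(-10560, 28)) = Add(153, -295680) = -295527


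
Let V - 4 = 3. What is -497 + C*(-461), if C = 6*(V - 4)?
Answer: -8795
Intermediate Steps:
V = 7 (V = 4 + 3 = 7)
C = 18 (C = 6*(7 - 4) = 6*3 = 18)
-497 + C*(-461) = -497 + 18*(-461) = -497 - 8298 = -8795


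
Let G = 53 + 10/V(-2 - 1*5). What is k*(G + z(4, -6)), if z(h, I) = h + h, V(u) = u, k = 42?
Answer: 2502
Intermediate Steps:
G = 361/7 (G = 53 + 10/(-2 - 1*5) = 53 + 10/(-2 - 5) = 53 + 10/(-7) = 53 + 10*(-⅐) = 53 - 10/7 = 361/7 ≈ 51.571)
z(h, I) = 2*h
k*(G + z(4, -6)) = 42*(361/7 + 2*4) = 42*(361/7 + 8) = 42*(417/7) = 2502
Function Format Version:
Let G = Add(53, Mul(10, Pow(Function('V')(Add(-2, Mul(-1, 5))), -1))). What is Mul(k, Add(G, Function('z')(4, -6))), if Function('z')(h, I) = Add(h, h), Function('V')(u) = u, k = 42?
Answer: 2502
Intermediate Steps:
G = Rational(361, 7) (G = Add(53, Mul(10, Pow(Add(-2, Mul(-1, 5)), -1))) = Add(53, Mul(10, Pow(Add(-2, -5), -1))) = Add(53, Mul(10, Pow(-7, -1))) = Add(53, Mul(10, Rational(-1, 7))) = Add(53, Rational(-10, 7)) = Rational(361, 7) ≈ 51.571)
Function('z')(h, I) = Mul(2, h)
Mul(k, Add(G, Function('z')(4, -6))) = Mul(42, Add(Rational(361, 7), Mul(2, 4))) = Mul(42, Add(Rational(361, 7), 8)) = Mul(42, Rational(417, 7)) = 2502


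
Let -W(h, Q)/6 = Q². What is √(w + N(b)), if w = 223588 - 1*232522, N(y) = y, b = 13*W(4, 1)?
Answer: 2*I*√2253 ≈ 94.932*I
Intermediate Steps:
W(h, Q) = -6*Q²
b = -78 (b = 13*(-6*1²) = 13*(-6*1) = 13*(-6) = -78)
w = -8934 (w = 223588 - 232522 = -8934)
√(w + N(b)) = √(-8934 - 78) = √(-9012) = 2*I*√2253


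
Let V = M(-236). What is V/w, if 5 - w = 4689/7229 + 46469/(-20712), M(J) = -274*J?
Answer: 9681949831872/987441073 ≈ 9805.1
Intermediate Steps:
V = 64664 (V = -274*(-236) = 64664)
w = 987441073/149727048 (w = 5 - (4689/7229 + 46469/(-20712)) = 5 - (4689*(1/7229) + 46469*(-1/20712)) = 5 - (4689/7229 - 46469/20712) = 5 - 1*(-238805833/149727048) = 5 + 238805833/149727048 = 987441073/149727048 ≈ 6.5949)
V/w = 64664/(987441073/149727048) = 64664*(149727048/987441073) = 9681949831872/987441073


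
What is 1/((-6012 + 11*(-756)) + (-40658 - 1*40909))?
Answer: -1/95895 ≈ -1.0428e-5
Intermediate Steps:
1/((-6012 + 11*(-756)) + (-40658 - 1*40909)) = 1/((-6012 - 8316) + (-40658 - 40909)) = 1/(-14328 - 81567) = 1/(-95895) = -1/95895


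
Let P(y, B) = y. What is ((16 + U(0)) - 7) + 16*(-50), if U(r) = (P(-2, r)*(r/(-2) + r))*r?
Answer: -791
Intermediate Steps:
U(r) = -r² (U(r) = (-2*(r/(-2) + r))*r = (-2*(r*(-½) + r))*r = (-2*(-r/2 + r))*r = (-r)*r = -r²)
((16 + U(0)) - 7) + 16*(-50) = ((16 - 1*0²) - 7) + 16*(-50) = ((16 - 1*0) - 7) - 800 = ((16 + 0) - 7) - 800 = (16 - 7) - 800 = 9 - 800 = -791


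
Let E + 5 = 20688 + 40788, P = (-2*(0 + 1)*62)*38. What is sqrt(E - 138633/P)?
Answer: sqrt(341372602330)/2356 ≈ 247.99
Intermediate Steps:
P = -4712 (P = (-2*1*62)*38 = -2*62*38 = -124*38 = -4712)
E = 61471 (E = -5 + (20688 + 40788) = -5 + 61476 = 61471)
sqrt(E - 138633/P) = sqrt(61471 - 138633/(-4712)) = sqrt(61471 - 138633*(-1/4712)) = sqrt(61471 + 138633/4712) = sqrt(289789985/4712) = sqrt(341372602330)/2356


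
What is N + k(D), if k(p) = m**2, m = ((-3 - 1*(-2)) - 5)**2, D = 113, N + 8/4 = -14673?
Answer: -13379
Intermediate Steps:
N = -14675 (N = -2 - 14673 = -14675)
m = 36 (m = ((-3 + 2) - 5)**2 = (-1 - 5)**2 = (-6)**2 = 36)
k(p) = 1296 (k(p) = 36**2 = 1296)
N + k(D) = -14675 + 1296 = -13379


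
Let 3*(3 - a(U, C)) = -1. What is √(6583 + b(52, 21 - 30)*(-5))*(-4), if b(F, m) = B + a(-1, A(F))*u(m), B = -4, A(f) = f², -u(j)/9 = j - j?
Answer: -4*√6603 ≈ -325.04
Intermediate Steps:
u(j) = 0 (u(j) = -9*(j - j) = -9*0 = 0)
a(U, C) = 10/3 (a(U, C) = 3 - ⅓*(-1) = 3 + ⅓ = 10/3)
b(F, m) = -4 (b(F, m) = -4 + (10/3)*0 = -4 + 0 = -4)
√(6583 + b(52, 21 - 30)*(-5))*(-4) = √(6583 - 4*(-5))*(-4) = √(6583 + 20)*(-4) = √6603*(-4) = -4*√6603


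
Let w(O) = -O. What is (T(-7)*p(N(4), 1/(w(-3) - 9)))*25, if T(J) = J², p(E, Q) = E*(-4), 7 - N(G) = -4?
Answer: -53900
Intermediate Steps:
N(G) = 11 (N(G) = 7 - 1*(-4) = 7 + 4 = 11)
p(E, Q) = -4*E
(T(-7)*p(N(4), 1/(w(-3) - 9)))*25 = ((-7)²*(-4*11))*25 = (49*(-44))*25 = -2156*25 = -53900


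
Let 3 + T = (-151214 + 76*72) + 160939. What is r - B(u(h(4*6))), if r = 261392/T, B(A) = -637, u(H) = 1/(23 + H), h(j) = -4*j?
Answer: 4969985/7597 ≈ 654.20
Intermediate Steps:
T = 15194 (T = -3 + ((-151214 + 76*72) + 160939) = -3 + ((-151214 + 5472) + 160939) = -3 + (-145742 + 160939) = -3 + 15197 = 15194)
r = 130696/7597 (r = 261392/15194 = 261392*(1/15194) = 130696/7597 ≈ 17.204)
r - B(u(h(4*6))) = 130696/7597 - 1*(-637) = 130696/7597 + 637 = 4969985/7597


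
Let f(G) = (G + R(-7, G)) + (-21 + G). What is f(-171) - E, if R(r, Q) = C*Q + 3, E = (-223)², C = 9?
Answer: -51628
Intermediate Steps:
E = 49729
R(r, Q) = 3 + 9*Q (R(r, Q) = 9*Q + 3 = 3 + 9*Q)
f(G) = -18 + 11*G (f(G) = (G + (3 + 9*G)) + (-21 + G) = (3 + 10*G) + (-21 + G) = -18 + 11*G)
f(-171) - E = (-18 + 11*(-171)) - 1*49729 = (-18 - 1881) - 49729 = -1899 - 49729 = -51628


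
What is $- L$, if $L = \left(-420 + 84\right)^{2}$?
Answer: $-112896$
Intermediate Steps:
$L = 112896$ ($L = \left(-336\right)^{2} = 112896$)
$- L = \left(-1\right) 112896 = -112896$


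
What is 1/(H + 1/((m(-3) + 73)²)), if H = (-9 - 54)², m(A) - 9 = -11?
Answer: 5041/20007730 ≈ 0.00025195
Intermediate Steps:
m(A) = -2 (m(A) = 9 - 11 = -2)
H = 3969 (H = (-63)² = 3969)
1/(H + 1/((m(-3) + 73)²)) = 1/(3969 + 1/((-2 + 73)²)) = 1/(3969 + 1/(71²)) = 1/(3969 + 1/5041) = 1/(20007730/5041) = 5041/20007730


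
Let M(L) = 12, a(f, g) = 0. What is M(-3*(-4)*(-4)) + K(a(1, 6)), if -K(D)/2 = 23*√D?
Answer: 12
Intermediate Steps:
K(D) = -46*√D
M(-3*(-4)*(-4)) + K(a(1, 6)) = 12 - 46*√0 = 12 - 46*0 = 12 + 0 = 12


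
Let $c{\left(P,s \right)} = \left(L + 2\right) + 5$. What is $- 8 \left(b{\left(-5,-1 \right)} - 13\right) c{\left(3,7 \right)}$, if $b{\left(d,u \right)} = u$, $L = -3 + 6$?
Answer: $1120$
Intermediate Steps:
$L = 3$
$c{\left(P,s \right)} = 10$ ($c{\left(P,s \right)} = \left(3 + 2\right) + 5 = 5 + 5 = 10$)
$- 8 \left(b{\left(-5,-1 \right)} - 13\right) c{\left(3,7 \right)} = - 8 \left(-1 - 13\right) 10 = \left(-8\right) \left(-14\right) 10 = 112 \cdot 10 = 1120$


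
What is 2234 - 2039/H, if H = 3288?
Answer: 7343353/3288 ≈ 2233.4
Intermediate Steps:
2234 - 2039/H = 2234 - 2039/3288 = 7343353/3288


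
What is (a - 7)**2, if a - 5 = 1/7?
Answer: 169/49 ≈ 3.4490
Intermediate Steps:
a = 36/7 (a = 5 + 1/7 = 36/7 ≈ 5.1429)
(a - 7)**2 = (36/7 - 7)**2 = (-13/7)**2 = 169/49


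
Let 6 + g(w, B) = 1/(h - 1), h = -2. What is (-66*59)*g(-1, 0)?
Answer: 24662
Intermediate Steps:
g(w, B) = -19/3 (g(w, B) = -6 + 1/(-2 - 1) = -6 + 1/(-3) = -6 - ⅓ = -19/3)
(-66*59)*g(-1, 0) = -66*59*(-19/3) = -3894*(-19/3) = 24662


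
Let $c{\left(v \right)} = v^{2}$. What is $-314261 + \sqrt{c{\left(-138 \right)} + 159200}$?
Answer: $-314261 + 2 \sqrt{44561} \approx -3.1384 \cdot 10^{5}$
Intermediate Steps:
$-314261 + \sqrt{c{\left(-138 \right)} + 159200} = -314261 + \sqrt{\left(-138\right)^{2} + 159200} = -314261 + \sqrt{19044 + 159200} = -314261 + \sqrt{178244} = -314261 + 2 \sqrt{44561}$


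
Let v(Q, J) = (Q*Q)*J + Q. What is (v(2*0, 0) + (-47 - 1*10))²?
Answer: 3249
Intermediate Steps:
v(Q, J) = Q + J*Q² (v(Q, J) = Q²*J + Q = J*Q² + Q = Q + J*Q²)
(v(2*0, 0) + (-47 - 1*10))² = ((2*0)*(1 + 0*(2*0)) + (-47 - 1*10))² = (0*(1 + 0*0) + (-47 - 10))² = (0*(1 + 0) - 57)² = (0*1 - 57)² = (0 - 57)² = (-57)² = 3249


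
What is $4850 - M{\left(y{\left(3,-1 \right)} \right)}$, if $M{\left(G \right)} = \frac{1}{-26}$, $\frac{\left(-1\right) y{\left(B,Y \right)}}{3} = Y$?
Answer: $\frac{126101}{26} \approx 4850.0$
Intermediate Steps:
$y{\left(B,Y \right)} = - 3 Y$
$M{\left(G \right)} = - \frac{1}{26}$
$4850 - M{\left(y{\left(3,-1 \right)} \right)} = 4850 - - \frac{1}{26} = 4850 + \frac{1}{26} = \frac{126101}{26}$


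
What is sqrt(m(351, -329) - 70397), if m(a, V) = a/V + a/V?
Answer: I*sqrt(7620072635)/329 ≈ 265.33*I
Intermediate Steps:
m(a, V) = 2*a/V
sqrt(m(351, -329) - 70397) = sqrt(2*351/(-329) - 70397) = sqrt(2*351*(-1/329) - 70397) = sqrt(-702/329 - 70397) = sqrt(-23161315/329) = I*sqrt(7620072635)/329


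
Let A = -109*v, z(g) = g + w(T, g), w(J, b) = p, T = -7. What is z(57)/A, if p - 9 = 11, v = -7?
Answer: 11/109 ≈ 0.10092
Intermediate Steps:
p = 20 (p = 9 + 11 = 20)
w(J, b) = 20
z(g) = 20 + g (z(g) = g + 20 = 20 + g)
A = 763 (A = -109*(-7) = 763)
z(57)/A = (20 + 57)/763 = 77*(1/763) = 11/109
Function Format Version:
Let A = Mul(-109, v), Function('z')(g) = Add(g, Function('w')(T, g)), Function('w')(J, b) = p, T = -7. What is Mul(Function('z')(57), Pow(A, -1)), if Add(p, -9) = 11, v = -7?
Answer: Rational(11, 109) ≈ 0.10092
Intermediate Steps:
p = 20 (p = Add(9, 11) = 20)
Function('w')(J, b) = 20
Function('z')(g) = Add(20, g) (Function('z')(g) = Add(g, 20) = Add(20, g))
A = 763 (A = Mul(-109, -7) = 763)
Mul(Function('z')(57), Pow(A, -1)) = Mul(Add(20, 57), Pow(763, -1)) = Mul(77, Rational(1, 763)) = Rational(11, 109)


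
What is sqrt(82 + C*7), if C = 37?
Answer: sqrt(341) ≈ 18.466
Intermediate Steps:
sqrt(82 + C*7) = sqrt(82 + 37*7) = sqrt(82 + 259) = sqrt(341)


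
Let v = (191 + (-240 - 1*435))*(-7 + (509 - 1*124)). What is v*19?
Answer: -3476088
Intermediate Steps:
v = -182952 (v = (191 + (-240 - 435))*(-7 + (509 - 124)) = (191 - 675)*(-7 + 385) = -484*378 = -182952)
v*19 = -182952*19 = -3476088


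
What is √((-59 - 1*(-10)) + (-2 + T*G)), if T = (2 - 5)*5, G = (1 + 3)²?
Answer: I*√291 ≈ 17.059*I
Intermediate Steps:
G = 16 (G = 4² = 16)
T = -15 (T = -3*5 = -15)
√((-59 - 1*(-10)) + (-2 + T*G)) = √((-59 - 1*(-10)) + (-2 - 15*16)) = √((-59 + 10) + (-2 - 240)) = √(-49 - 242) = √(-291) = I*√291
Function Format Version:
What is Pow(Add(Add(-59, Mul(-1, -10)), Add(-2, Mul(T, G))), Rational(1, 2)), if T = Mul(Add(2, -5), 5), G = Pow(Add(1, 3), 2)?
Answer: Mul(I, Pow(291, Rational(1, 2))) ≈ Mul(17.059, I)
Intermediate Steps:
G = 16 (G = Pow(4, 2) = 16)
T = -15 (T = Mul(-3, 5) = -15)
Pow(Add(Add(-59, Mul(-1, -10)), Add(-2, Mul(T, G))), Rational(1, 2)) = Pow(Add(Add(-59, Mul(-1, -10)), Add(-2, Mul(-15, 16))), Rational(1, 2)) = Pow(Add(Add(-59, 10), Add(-2, -240)), Rational(1, 2)) = Pow(Add(-49, -242), Rational(1, 2)) = Pow(-291, Rational(1, 2)) = Mul(I, Pow(291, Rational(1, 2)))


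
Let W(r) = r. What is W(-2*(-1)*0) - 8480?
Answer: -8480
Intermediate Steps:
W(-2*(-1)*0) - 8480 = -2*(-1)*0 - 8480 = 2*0 - 8480 = 0 - 8480 = -8480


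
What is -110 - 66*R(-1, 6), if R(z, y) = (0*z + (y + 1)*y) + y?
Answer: -3278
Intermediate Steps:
R(z, y) = y + y*(1 + y) (R(z, y) = (0 + (1 + y)*y) + y = (0 + y*(1 + y)) + y = y*(1 + y) + y = y + y*(1 + y))
-110 - 66*R(-1, 6) = -110 - 396*(2 + 6) = -110 - 396*8 = -110 - 66*48 = -110 - 3168 = -3278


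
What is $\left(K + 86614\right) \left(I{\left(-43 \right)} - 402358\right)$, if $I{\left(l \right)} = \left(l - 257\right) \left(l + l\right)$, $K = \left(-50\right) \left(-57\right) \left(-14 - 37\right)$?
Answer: $22117510688$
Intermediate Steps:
$K = -145350$ ($K = 2850 \left(-14 - 37\right) = 2850 \left(-51\right) = -145350$)
$I{\left(l \right)} = 2 l \left(-257 + l\right)$ ($I{\left(l \right)} = \left(-257 + l\right) 2 l = 2 l \left(-257 + l\right)$)
$\left(K + 86614\right) \left(I{\left(-43 \right)} - 402358\right) = \left(-145350 + 86614\right) \left(2 \left(-43\right) \left(-257 - 43\right) - 402358\right) = - 58736 \left(2 \left(-43\right) \left(-300\right) - 402358\right) = - 58736 \left(25800 - 402358\right) = \left(-58736\right) \left(-376558\right) = 22117510688$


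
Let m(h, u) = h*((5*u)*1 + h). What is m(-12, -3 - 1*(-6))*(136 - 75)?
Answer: -2196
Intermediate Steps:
m(h, u) = h*(h + 5*u) (m(h, u) = h*(5*u + h) = h*(h + 5*u))
m(-12, -3 - 1*(-6))*(136 - 75) = (-12*(-12 + 5*(-3 - 1*(-6))))*(136 - 75) = -12*(-12 + 5*(-3 + 6))*61 = -12*(-12 + 5*3)*61 = -12*(-12 + 15)*61 = -12*3*61 = -36*61 = -2196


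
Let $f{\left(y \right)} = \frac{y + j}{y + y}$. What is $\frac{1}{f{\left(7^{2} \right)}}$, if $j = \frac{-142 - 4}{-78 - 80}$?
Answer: $\frac{3871}{1972} \approx 1.963$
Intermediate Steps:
$j = \frac{73}{79}$ ($j = - \frac{146}{-158} = \left(-146\right) \left(- \frac{1}{158}\right) = \frac{73}{79} \approx 0.92405$)
$f{\left(y \right)} = \frac{\frac{73}{79} + y}{2 y}$ ($f{\left(y \right)} = \frac{y + \frac{73}{79}}{y + y} = \frac{\frac{73}{79} + y}{2 y}$)
$\frac{1}{f{\left(7^{2} \right)}} = \frac{1}{\frac{1}{158} \frac{1}{7^{2}} \left(73 + 79 \cdot 7^{2}\right)} = \frac{1}{\frac{1}{158} \cdot \frac{1}{49} \left(73 + 79 \cdot 49\right)} = \frac{1}{\frac{1}{158} \cdot \frac{1}{49} \left(73 + 3871\right)} = \frac{1}{\frac{1}{158} \cdot \frac{1}{49} \cdot 3944} = \frac{1}{\frac{1972}{3871}} = \frac{3871}{1972}$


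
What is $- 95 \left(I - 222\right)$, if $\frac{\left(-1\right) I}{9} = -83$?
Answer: $-49875$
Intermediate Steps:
$I = 747$ ($I = \left(-9\right) \left(-83\right) = 747$)
$- 95 \left(I - 222\right) = - 95 \left(747 - 222\right) = \left(-95\right) 525 = -49875$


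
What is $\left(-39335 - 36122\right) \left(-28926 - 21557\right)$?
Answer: $3809295731$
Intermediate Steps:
$\left(-39335 - 36122\right) \left(-28926 - 21557\right) = \left(-75457\right) \left(-50483\right) = 3809295731$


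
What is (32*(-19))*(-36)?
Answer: 21888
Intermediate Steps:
(32*(-19))*(-36) = -608*(-36) = 21888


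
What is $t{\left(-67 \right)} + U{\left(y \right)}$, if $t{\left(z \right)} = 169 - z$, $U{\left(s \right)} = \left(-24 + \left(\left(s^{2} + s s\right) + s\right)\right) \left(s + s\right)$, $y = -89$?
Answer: $-2799526$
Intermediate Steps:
$U{\left(s \right)} = 2 s \left(-24 + s + 2 s^{2}\right)$ ($U{\left(s \right)} = \left(-24 + \left(\left(s^{2} + s^{2}\right) + s\right)\right) 2 s = \left(-24 + \left(2 s^{2} + s\right)\right) 2 s = \left(-24 + \left(s + 2 s^{2}\right)\right) 2 s = \left(-24 + s + 2 s^{2}\right) 2 s = 2 s \left(-24 + s + 2 s^{2}\right)$)
$t{\left(-67 \right)} + U{\left(y \right)} = \left(169 - -67\right) + 2 \left(-89\right) \left(-24 - 89 + 2 \left(-89\right)^{2}\right) = \left(169 + 67\right) + 2 \left(-89\right) \left(-24 - 89 + 2 \cdot 7921\right) = 236 + 2 \left(-89\right) \left(-24 - 89 + 15842\right) = 236 + 2 \left(-89\right) 15729 = 236 - 2799762 = -2799526$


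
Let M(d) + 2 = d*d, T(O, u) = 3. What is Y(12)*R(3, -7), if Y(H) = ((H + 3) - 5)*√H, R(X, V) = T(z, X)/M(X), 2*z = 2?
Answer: 60*√3/7 ≈ 14.846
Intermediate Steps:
z = 1 (z = (½)*2 = 1)
M(d) = -2 + d² (M(d) = -2 + d*d = -2 + d²)
R(X, V) = 3/(-2 + X²)
Y(H) = √H*(-2 + H) (Y(H) = ((3 + H) - 5)*√H = (-2 + H)*√H = √H*(-2 + H))
Y(12)*R(3, -7) = (√12*(-2 + 12))*(3/(-2 + 3²)) = ((2*√3)*10)*(3/(-2 + 9)) = (20*√3)*(3/7) = 60*√3/7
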